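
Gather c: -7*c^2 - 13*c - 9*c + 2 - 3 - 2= -7*c^2 - 22*c - 3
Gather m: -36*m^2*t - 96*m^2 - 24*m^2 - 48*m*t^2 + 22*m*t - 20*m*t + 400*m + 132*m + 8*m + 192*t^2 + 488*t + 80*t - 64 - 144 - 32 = m^2*(-36*t - 120) + m*(-48*t^2 + 2*t + 540) + 192*t^2 + 568*t - 240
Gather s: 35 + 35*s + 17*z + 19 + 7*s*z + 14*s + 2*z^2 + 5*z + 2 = s*(7*z + 49) + 2*z^2 + 22*z + 56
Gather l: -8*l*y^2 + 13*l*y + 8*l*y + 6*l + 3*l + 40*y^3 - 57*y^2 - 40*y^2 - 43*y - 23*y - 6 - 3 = l*(-8*y^2 + 21*y + 9) + 40*y^3 - 97*y^2 - 66*y - 9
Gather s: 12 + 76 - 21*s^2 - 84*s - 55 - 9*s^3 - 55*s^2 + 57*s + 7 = -9*s^3 - 76*s^2 - 27*s + 40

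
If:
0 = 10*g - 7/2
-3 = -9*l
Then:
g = 7/20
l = 1/3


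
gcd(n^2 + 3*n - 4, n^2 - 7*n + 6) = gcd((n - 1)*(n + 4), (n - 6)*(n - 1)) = n - 1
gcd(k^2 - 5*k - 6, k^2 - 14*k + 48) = k - 6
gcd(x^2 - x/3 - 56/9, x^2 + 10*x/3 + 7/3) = x + 7/3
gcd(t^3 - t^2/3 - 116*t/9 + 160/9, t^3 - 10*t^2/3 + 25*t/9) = t - 5/3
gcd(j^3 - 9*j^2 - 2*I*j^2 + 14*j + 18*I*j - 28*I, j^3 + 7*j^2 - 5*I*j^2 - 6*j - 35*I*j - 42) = j - 2*I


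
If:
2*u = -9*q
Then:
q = -2*u/9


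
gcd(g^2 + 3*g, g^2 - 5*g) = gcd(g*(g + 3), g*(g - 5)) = g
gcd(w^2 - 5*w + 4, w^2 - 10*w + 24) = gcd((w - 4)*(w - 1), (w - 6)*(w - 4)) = w - 4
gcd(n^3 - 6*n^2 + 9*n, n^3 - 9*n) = n^2 - 3*n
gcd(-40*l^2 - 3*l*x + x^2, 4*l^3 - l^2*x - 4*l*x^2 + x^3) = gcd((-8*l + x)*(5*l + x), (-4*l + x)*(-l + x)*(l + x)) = 1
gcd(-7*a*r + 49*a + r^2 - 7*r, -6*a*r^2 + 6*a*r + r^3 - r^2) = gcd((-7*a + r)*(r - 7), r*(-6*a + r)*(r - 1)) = 1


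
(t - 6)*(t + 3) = t^2 - 3*t - 18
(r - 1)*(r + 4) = r^2 + 3*r - 4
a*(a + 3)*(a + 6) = a^3 + 9*a^2 + 18*a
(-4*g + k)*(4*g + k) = -16*g^2 + k^2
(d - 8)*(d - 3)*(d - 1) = d^3 - 12*d^2 + 35*d - 24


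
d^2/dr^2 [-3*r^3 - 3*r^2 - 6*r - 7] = -18*r - 6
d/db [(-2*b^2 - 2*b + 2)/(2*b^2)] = (b - 2)/b^3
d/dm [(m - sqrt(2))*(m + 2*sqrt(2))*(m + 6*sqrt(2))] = 3*m^2 + 14*sqrt(2)*m + 8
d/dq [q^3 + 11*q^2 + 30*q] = 3*q^2 + 22*q + 30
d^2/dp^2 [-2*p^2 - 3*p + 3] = -4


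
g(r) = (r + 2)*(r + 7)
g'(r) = 2*r + 9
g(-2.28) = -1.32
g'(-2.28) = 4.44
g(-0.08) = 13.29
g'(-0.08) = 8.84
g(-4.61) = -6.24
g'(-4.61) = -0.22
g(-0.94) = 6.42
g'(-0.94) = 7.12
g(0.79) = 21.73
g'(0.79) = 10.58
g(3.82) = 62.97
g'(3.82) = 16.64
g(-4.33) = -6.22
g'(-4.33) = 0.34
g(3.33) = 55.06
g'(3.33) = 15.66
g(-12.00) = 50.00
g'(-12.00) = -15.00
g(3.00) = 50.00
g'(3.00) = 15.00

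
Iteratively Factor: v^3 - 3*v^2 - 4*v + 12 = (v - 3)*(v^2 - 4) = (v - 3)*(v + 2)*(v - 2)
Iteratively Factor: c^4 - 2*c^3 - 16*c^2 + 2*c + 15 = (c - 5)*(c^3 + 3*c^2 - c - 3) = (c - 5)*(c + 1)*(c^2 + 2*c - 3) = (c - 5)*(c + 1)*(c + 3)*(c - 1)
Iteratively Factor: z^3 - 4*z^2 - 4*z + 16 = (z - 4)*(z^2 - 4) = (z - 4)*(z + 2)*(z - 2)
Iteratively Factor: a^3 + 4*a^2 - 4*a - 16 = (a - 2)*(a^2 + 6*a + 8) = (a - 2)*(a + 4)*(a + 2)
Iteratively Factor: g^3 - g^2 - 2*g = (g + 1)*(g^2 - 2*g) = (g - 2)*(g + 1)*(g)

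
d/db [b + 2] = 1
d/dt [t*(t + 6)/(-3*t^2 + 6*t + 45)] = 2*(4*t^2 + 15*t + 45)/(3*(t^4 - 4*t^3 - 26*t^2 + 60*t + 225))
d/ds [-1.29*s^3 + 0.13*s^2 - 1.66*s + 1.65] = -3.87*s^2 + 0.26*s - 1.66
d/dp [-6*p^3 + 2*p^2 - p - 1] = -18*p^2 + 4*p - 1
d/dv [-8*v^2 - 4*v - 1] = -16*v - 4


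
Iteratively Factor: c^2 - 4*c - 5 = (c - 5)*(c + 1)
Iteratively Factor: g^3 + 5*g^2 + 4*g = (g)*(g^2 + 5*g + 4) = g*(g + 1)*(g + 4)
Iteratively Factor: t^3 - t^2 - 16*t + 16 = (t + 4)*(t^2 - 5*t + 4) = (t - 1)*(t + 4)*(t - 4)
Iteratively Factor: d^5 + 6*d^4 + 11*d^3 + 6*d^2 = (d + 2)*(d^4 + 4*d^3 + 3*d^2) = d*(d + 2)*(d^3 + 4*d^2 + 3*d) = d*(d + 2)*(d + 3)*(d^2 + d) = d^2*(d + 2)*(d + 3)*(d + 1)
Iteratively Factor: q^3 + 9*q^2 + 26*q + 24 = (q + 3)*(q^2 + 6*q + 8) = (q + 3)*(q + 4)*(q + 2)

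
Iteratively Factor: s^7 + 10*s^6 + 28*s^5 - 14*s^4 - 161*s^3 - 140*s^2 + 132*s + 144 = (s - 1)*(s^6 + 11*s^5 + 39*s^4 + 25*s^3 - 136*s^2 - 276*s - 144) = (s - 1)*(s + 1)*(s^5 + 10*s^4 + 29*s^3 - 4*s^2 - 132*s - 144) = (s - 1)*(s + 1)*(s + 4)*(s^4 + 6*s^3 + 5*s^2 - 24*s - 36) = (s - 1)*(s + 1)*(s + 2)*(s + 4)*(s^3 + 4*s^2 - 3*s - 18) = (s - 1)*(s + 1)*(s + 2)*(s + 3)*(s + 4)*(s^2 + s - 6) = (s - 2)*(s - 1)*(s + 1)*(s + 2)*(s + 3)*(s + 4)*(s + 3)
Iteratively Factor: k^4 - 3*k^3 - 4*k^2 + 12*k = (k + 2)*(k^3 - 5*k^2 + 6*k) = (k - 3)*(k + 2)*(k^2 - 2*k) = k*(k - 3)*(k + 2)*(k - 2)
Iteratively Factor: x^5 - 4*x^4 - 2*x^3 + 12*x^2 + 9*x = (x + 1)*(x^4 - 5*x^3 + 3*x^2 + 9*x) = (x - 3)*(x + 1)*(x^3 - 2*x^2 - 3*x) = x*(x - 3)*(x + 1)*(x^2 - 2*x - 3) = x*(x - 3)^2*(x + 1)*(x + 1)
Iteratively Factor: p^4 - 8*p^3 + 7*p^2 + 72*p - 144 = (p - 4)*(p^3 - 4*p^2 - 9*p + 36) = (p - 4)*(p + 3)*(p^2 - 7*p + 12) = (p - 4)*(p - 3)*(p + 3)*(p - 4)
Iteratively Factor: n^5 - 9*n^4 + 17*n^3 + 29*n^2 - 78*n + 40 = (n + 2)*(n^4 - 11*n^3 + 39*n^2 - 49*n + 20) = (n - 1)*(n + 2)*(n^3 - 10*n^2 + 29*n - 20) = (n - 5)*(n - 1)*(n + 2)*(n^2 - 5*n + 4) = (n - 5)*(n - 1)^2*(n + 2)*(n - 4)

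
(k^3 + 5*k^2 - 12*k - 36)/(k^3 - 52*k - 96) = (k - 3)/(k - 8)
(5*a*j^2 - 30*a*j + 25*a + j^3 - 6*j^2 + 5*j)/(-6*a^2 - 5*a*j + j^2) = (-5*a*j^2 + 30*a*j - 25*a - j^3 + 6*j^2 - 5*j)/(6*a^2 + 5*a*j - j^2)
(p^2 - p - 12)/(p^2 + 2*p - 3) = (p - 4)/(p - 1)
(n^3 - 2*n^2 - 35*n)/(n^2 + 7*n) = (n^2 - 2*n - 35)/(n + 7)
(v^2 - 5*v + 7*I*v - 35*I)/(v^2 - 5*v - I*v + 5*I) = (v + 7*I)/(v - I)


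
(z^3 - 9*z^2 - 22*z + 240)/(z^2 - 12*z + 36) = (z^2 - 3*z - 40)/(z - 6)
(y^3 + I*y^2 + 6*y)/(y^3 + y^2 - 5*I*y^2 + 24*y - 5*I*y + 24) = y*(y - 2*I)/(y^2 + y*(1 - 8*I) - 8*I)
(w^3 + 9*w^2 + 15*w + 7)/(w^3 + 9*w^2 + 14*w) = (w^2 + 2*w + 1)/(w*(w + 2))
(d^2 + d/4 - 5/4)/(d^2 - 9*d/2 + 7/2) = (4*d + 5)/(2*(2*d - 7))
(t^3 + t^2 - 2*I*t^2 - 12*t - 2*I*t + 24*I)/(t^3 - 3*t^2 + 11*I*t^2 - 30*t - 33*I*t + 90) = (t^2 + 2*t*(2 - I) - 8*I)/(t^2 + 11*I*t - 30)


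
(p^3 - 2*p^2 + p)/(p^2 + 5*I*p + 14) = p*(p^2 - 2*p + 1)/(p^2 + 5*I*p + 14)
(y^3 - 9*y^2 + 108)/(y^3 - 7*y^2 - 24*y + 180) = (y + 3)/(y + 5)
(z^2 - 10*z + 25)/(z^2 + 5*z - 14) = (z^2 - 10*z + 25)/(z^2 + 5*z - 14)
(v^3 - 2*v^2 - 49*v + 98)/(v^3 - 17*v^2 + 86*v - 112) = (v + 7)/(v - 8)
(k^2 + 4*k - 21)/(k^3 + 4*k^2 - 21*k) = 1/k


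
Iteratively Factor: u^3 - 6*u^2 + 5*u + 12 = (u - 3)*(u^2 - 3*u - 4) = (u - 4)*(u - 3)*(u + 1)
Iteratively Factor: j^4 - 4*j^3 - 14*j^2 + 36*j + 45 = (j + 1)*(j^3 - 5*j^2 - 9*j + 45) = (j - 5)*(j + 1)*(j^2 - 9) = (j - 5)*(j + 1)*(j + 3)*(j - 3)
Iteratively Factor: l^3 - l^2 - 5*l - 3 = (l + 1)*(l^2 - 2*l - 3) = (l + 1)^2*(l - 3)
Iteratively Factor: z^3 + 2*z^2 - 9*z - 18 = (z + 2)*(z^2 - 9) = (z + 2)*(z + 3)*(z - 3)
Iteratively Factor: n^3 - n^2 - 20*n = (n - 5)*(n^2 + 4*n) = n*(n - 5)*(n + 4)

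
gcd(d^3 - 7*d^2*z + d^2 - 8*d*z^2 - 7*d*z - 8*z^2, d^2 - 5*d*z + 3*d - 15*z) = 1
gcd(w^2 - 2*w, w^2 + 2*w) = w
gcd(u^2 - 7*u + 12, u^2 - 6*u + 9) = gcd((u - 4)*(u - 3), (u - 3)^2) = u - 3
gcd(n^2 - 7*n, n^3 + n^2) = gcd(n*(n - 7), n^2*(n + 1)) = n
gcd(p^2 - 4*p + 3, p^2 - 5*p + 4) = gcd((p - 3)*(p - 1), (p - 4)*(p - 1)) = p - 1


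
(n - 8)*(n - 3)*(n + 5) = n^3 - 6*n^2 - 31*n + 120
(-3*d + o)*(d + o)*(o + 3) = -3*d^2*o - 9*d^2 - 2*d*o^2 - 6*d*o + o^3 + 3*o^2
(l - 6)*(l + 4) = l^2 - 2*l - 24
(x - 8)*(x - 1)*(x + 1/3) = x^3 - 26*x^2/3 + 5*x + 8/3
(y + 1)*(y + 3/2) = y^2 + 5*y/2 + 3/2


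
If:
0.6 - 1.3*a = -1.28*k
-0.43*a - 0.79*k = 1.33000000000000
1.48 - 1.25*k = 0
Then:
No Solution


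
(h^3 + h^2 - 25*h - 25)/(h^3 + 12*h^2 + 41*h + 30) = (h - 5)/(h + 6)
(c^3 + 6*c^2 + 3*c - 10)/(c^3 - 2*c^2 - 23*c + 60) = (c^2 + c - 2)/(c^2 - 7*c + 12)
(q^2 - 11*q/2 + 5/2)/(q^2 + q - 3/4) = 2*(q - 5)/(2*q + 3)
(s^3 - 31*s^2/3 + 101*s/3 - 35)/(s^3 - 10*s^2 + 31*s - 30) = (s - 7/3)/(s - 2)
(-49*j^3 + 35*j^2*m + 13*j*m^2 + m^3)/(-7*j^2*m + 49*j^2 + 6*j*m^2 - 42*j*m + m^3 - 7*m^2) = (7*j + m)/(m - 7)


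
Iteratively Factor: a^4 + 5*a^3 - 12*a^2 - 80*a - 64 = (a + 4)*(a^3 + a^2 - 16*a - 16) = (a + 1)*(a + 4)*(a^2 - 16) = (a + 1)*(a + 4)^2*(a - 4)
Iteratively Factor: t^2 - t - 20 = (t + 4)*(t - 5)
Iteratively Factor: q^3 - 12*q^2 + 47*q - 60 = (q - 3)*(q^2 - 9*q + 20) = (q - 5)*(q - 3)*(q - 4)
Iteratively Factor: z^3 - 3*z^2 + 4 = (z - 2)*(z^2 - z - 2) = (z - 2)^2*(z + 1)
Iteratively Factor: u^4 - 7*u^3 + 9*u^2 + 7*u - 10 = (u - 5)*(u^3 - 2*u^2 - u + 2) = (u - 5)*(u - 1)*(u^2 - u - 2) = (u - 5)*(u - 1)*(u + 1)*(u - 2)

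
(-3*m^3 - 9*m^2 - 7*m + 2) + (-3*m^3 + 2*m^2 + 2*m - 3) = -6*m^3 - 7*m^2 - 5*m - 1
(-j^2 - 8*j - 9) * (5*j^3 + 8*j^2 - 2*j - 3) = -5*j^5 - 48*j^4 - 107*j^3 - 53*j^2 + 42*j + 27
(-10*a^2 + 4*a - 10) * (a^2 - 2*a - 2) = -10*a^4 + 24*a^3 + 2*a^2 + 12*a + 20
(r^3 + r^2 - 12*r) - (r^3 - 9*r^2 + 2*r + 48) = 10*r^2 - 14*r - 48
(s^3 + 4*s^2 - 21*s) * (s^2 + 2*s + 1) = s^5 + 6*s^4 - 12*s^3 - 38*s^2 - 21*s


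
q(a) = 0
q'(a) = 0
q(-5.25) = 0.00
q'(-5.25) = 0.00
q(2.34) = 0.00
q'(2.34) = 0.00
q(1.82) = 0.00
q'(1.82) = 0.00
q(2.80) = 0.00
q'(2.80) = 0.00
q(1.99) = 0.00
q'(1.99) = 0.00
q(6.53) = 0.00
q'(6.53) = 0.00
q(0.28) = 0.00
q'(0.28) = 0.00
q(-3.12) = 0.00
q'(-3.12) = 0.00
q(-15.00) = 0.00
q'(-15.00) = 0.00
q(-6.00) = 0.00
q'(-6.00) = 0.00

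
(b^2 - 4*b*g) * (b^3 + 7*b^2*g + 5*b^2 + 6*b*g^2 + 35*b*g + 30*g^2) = b^5 + 3*b^4*g + 5*b^4 - 22*b^3*g^2 + 15*b^3*g - 24*b^2*g^3 - 110*b^2*g^2 - 120*b*g^3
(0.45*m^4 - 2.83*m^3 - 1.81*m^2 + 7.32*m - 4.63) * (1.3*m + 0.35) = 0.585*m^5 - 3.5215*m^4 - 3.3435*m^3 + 8.8825*m^2 - 3.457*m - 1.6205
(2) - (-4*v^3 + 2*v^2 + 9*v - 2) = 4*v^3 - 2*v^2 - 9*v + 4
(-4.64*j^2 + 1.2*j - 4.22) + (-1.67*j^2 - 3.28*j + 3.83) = -6.31*j^2 - 2.08*j - 0.39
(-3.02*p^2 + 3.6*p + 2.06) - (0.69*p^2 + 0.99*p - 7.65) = -3.71*p^2 + 2.61*p + 9.71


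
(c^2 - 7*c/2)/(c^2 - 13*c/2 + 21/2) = c/(c - 3)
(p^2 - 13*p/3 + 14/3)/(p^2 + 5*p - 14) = (p - 7/3)/(p + 7)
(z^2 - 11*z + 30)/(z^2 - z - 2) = (-z^2 + 11*z - 30)/(-z^2 + z + 2)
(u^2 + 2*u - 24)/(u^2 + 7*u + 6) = (u - 4)/(u + 1)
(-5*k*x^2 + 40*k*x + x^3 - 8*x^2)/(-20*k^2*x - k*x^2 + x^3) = (x - 8)/(4*k + x)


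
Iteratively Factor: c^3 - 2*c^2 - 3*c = (c - 3)*(c^2 + c) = c*(c - 3)*(c + 1)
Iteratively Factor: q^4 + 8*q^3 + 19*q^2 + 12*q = (q + 4)*(q^3 + 4*q^2 + 3*q) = q*(q + 4)*(q^2 + 4*q + 3) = q*(q + 1)*(q + 4)*(q + 3)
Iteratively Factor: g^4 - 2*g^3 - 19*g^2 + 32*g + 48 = (g + 4)*(g^3 - 6*g^2 + 5*g + 12) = (g - 4)*(g + 4)*(g^2 - 2*g - 3) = (g - 4)*(g - 3)*(g + 4)*(g + 1)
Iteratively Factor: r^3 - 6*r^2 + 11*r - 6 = (r - 2)*(r^2 - 4*r + 3) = (r - 2)*(r - 1)*(r - 3)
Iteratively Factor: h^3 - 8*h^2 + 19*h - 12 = (h - 1)*(h^2 - 7*h + 12) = (h - 4)*(h - 1)*(h - 3)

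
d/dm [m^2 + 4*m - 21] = 2*m + 4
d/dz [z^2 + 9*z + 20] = 2*z + 9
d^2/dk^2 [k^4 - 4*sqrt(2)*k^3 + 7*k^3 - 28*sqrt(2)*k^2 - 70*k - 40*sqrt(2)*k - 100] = 12*k^2 - 24*sqrt(2)*k + 42*k - 56*sqrt(2)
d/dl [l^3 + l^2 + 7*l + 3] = 3*l^2 + 2*l + 7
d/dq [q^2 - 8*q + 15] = 2*q - 8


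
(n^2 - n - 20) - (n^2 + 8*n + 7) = -9*n - 27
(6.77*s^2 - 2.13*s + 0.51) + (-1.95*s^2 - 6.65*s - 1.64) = 4.82*s^2 - 8.78*s - 1.13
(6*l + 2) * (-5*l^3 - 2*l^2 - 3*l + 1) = -30*l^4 - 22*l^3 - 22*l^2 + 2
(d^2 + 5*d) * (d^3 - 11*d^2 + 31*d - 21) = d^5 - 6*d^4 - 24*d^3 + 134*d^2 - 105*d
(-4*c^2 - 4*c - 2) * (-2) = 8*c^2 + 8*c + 4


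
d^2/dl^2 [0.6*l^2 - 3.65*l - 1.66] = 1.20000000000000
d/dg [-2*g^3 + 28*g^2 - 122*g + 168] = -6*g^2 + 56*g - 122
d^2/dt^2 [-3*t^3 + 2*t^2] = 4 - 18*t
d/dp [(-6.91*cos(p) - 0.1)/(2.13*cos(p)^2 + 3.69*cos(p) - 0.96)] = (14.7183*sin(p)^2 - 0.425999999999995*cos(p) - 21.7209)*sin(p)/(2.13*cos(p)^2 + 3.69*cos(p) - 0.96)^2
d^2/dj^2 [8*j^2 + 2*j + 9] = 16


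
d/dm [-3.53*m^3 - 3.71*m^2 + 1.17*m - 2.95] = -10.59*m^2 - 7.42*m + 1.17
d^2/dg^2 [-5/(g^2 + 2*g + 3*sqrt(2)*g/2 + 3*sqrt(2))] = 20*(4*g^2 + 8*g + 6*sqrt(2)*g - (4*g + 4 + 3*sqrt(2))^2 + 12*sqrt(2))/(2*g^2 + 4*g + 3*sqrt(2)*g + 6*sqrt(2))^3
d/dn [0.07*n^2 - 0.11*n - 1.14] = 0.14*n - 0.11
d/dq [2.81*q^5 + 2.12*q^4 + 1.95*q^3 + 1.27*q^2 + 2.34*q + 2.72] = 14.05*q^4 + 8.48*q^3 + 5.85*q^2 + 2.54*q + 2.34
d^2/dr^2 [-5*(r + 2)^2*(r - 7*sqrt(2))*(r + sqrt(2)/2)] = -60*r^2 - 120*r + 195*sqrt(2)*r + 30 + 260*sqrt(2)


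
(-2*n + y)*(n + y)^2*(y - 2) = -2*n^3*y + 4*n^3 - 3*n^2*y^2 + 6*n^2*y + y^4 - 2*y^3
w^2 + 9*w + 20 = (w + 4)*(w + 5)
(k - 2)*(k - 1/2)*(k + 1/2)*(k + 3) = k^4 + k^3 - 25*k^2/4 - k/4 + 3/2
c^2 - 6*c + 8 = (c - 4)*(c - 2)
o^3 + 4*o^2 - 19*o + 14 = (o - 2)*(o - 1)*(o + 7)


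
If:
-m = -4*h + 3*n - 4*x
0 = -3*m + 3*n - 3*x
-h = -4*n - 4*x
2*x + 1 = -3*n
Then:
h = -12/13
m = -11/13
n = -7/13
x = 4/13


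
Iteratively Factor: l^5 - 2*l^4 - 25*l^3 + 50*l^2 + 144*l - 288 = (l + 4)*(l^4 - 6*l^3 - l^2 + 54*l - 72) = (l - 3)*(l + 4)*(l^3 - 3*l^2 - 10*l + 24) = (l - 3)*(l - 2)*(l + 4)*(l^2 - l - 12) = (l - 3)*(l - 2)*(l + 3)*(l + 4)*(l - 4)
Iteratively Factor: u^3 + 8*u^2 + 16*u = (u + 4)*(u^2 + 4*u) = u*(u + 4)*(u + 4)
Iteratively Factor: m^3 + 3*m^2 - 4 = (m + 2)*(m^2 + m - 2) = (m - 1)*(m + 2)*(m + 2)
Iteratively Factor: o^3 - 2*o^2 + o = (o - 1)*(o^2 - o) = (o - 1)^2*(o)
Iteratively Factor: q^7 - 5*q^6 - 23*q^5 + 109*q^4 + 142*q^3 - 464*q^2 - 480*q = (q - 5)*(q^6 - 23*q^4 - 6*q^3 + 112*q^2 + 96*q) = (q - 5)*(q + 1)*(q^5 - q^4 - 22*q^3 + 16*q^2 + 96*q) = (q - 5)*(q + 1)*(q + 4)*(q^4 - 5*q^3 - 2*q^2 + 24*q) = (q - 5)*(q - 4)*(q + 1)*(q + 4)*(q^3 - q^2 - 6*q) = (q - 5)*(q - 4)*(q + 1)*(q + 2)*(q + 4)*(q^2 - 3*q) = q*(q - 5)*(q - 4)*(q + 1)*(q + 2)*(q + 4)*(q - 3)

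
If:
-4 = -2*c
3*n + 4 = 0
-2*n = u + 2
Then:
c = 2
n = -4/3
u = 2/3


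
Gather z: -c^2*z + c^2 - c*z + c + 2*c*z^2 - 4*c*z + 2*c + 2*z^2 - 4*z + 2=c^2 + 3*c + z^2*(2*c + 2) + z*(-c^2 - 5*c - 4) + 2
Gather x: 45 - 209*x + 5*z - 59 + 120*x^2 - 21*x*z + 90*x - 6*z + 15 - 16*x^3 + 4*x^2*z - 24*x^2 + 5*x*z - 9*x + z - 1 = -16*x^3 + x^2*(4*z + 96) + x*(-16*z - 128)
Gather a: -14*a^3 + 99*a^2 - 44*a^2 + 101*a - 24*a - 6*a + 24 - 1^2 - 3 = -14*a^3 + 55*a^2 + 71*a + 20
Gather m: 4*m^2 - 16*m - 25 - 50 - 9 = 4*m^2 - 16*m - 84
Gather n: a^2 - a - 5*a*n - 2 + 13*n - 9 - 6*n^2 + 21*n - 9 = a^2 - a - 6*n^2 + n*(34 - 5*a) - 20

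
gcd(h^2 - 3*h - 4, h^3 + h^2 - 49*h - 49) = h + 1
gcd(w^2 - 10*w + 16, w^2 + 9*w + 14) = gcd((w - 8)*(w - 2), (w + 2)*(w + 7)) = 1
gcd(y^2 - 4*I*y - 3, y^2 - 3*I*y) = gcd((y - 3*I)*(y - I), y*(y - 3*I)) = y - 3*I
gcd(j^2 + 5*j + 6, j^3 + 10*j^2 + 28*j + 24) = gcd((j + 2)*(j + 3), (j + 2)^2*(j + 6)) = j + 2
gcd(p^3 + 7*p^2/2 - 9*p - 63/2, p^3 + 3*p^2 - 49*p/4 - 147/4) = p^2 + 13*p/2 + 21/2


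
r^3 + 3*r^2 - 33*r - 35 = (r - 5)*(r + 1)*(r + 7)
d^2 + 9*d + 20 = (d + 4)*(d + 5)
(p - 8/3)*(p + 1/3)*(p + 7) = p^3 + 14*p^2/3 - 155*p/9 - 56/9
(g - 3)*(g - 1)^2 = g^3 - 5*g^2 + 7*g - 3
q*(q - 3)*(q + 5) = q^3 + 2*q^2 - 15*q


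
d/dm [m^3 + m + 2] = 3*m^2 + 1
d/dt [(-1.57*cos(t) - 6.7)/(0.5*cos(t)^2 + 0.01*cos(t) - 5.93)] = (0.785*sin(t)^2 - 6.7*cos(t) - 10.1621)*sin(t)/(0.5*cos(t)^2 + 0.01*cos(t) - 5.93)^2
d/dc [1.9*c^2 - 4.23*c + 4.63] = 3.8*c - 4.23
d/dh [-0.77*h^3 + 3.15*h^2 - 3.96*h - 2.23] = -2.31*h^2 + 6.3*h - 3.96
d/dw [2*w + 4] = 2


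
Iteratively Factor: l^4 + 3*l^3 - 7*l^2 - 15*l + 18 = (l + 3)*(l^3 - 7*l + 6) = (l - 1)*(l + 3)*(l^2 + l - 6) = (l - 2)*(l - 1)*(l + 3)*(l + 3)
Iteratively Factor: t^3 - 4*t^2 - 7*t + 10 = (t + 2)*(t^2 - 6*t + 5) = (t - 5)*(t + 2)*(t - 1)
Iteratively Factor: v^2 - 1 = (v + 1)*(v - 1)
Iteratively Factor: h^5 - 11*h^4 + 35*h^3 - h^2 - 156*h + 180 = (h - 3)*(h^4 - 8*h^3 + 11*h^2 + 32*h - 60) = (h - 5)*(h - 3)*(h^3 - 3*h^2 - 4*h + 12) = (h - 5)*(h - 3)*(h + 2)*(h^2 - 5*h + 6) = (h - 5)*(h - 3)*(h - 2)*(h + 2)*(h - 3)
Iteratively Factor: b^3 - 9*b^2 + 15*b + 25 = (b - 5)*(b^2 - 4*b - 5) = (b - 5)*(b + 1)*(b - 5)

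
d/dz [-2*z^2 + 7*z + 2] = 7 - 4*z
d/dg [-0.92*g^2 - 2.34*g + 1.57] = -1.84*g - 2.34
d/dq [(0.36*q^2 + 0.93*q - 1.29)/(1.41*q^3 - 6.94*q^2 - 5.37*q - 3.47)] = (-0.5076*q^4 - 2.6226*q^3 + 9.9777*q^2 - 20.4036*q - 10.1544)/(1.9881*q^6 - 19.5708*q^5 + 33.0202*q^4 + 64.7502*q^3 + 77.0005*q^2 + 37.2678*q + 12.0409)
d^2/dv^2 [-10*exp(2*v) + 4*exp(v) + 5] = (4 - 40*exp(v))*exp(v)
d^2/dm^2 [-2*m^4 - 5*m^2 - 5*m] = -24*m^2 - 10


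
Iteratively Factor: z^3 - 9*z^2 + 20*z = (z - 5)*(z^2 - 4*z) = (z - 5)*(z - 4)*(z)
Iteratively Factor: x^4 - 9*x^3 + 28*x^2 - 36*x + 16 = (x - 2)*(x^3 - 7*x^2 + 14*x - 8) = (x - 2)*(x - 1)*(x^2 - 6*x + 8) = (x - 2)^2*(x - 1)*(x - 4)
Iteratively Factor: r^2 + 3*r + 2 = (r + 2)*(r + 1)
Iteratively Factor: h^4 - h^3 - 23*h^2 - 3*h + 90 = (h - 5)*(h^3 + 4*h^2 - 3*h - 18) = (h - 5)*(h + 3)*(h^2 + h - 6) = (h - 5)*(h + 3)^2*(h - 2)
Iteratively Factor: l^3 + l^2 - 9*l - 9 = (l - 3)*(l^2 + 4*l + 3) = (l - 3)*(l + 1)*(l + 3)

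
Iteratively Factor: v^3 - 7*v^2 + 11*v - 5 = (v - 1)*(v^2 - 6*v + 5) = (v - 5)*(v - 1)*(v - 1)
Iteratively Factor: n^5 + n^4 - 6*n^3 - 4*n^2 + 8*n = (n + 2)*(n^4 - n^3 - 4*n^2 + 4*n) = (n - 1)*(n + 2)*(n^3 - 4*n) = (n - 1)*(n + 2)^2*(n^2 - 2*n) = (n - 2)*(n - 1)*(n + 2)^2*(n)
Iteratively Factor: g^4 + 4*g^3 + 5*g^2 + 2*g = (g + 1)*(g^3 + 3*g^2 + 2*g) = (g + 1)*(g + 2)*(g^2 + g) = g*(g + 1)*(g + 2)*(g + 1)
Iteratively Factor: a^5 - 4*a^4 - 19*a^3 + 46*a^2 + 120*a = (a - 4)*(a^4 - 19*a^2 - 30*a) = (a - 5)*(a - 4)*(a^3 + 5*a^2 + 6*a) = a*(a - 5)*(a - 4)*(a^2 + 5*a + 6) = a*(a - 5)*(a - 4)*(a + 3)*(a + 2)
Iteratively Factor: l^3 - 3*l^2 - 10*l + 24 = (l - 4)*(l^2 + l - 6) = (l - 4)*(l - 2)*(l + 3)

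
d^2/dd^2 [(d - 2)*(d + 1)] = 2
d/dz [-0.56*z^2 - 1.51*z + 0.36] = -1.12*z - 1.51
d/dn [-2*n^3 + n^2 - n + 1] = -6*n^2 + 2*n - 1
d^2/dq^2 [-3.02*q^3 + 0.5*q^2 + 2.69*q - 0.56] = 1.0 - 18.12*q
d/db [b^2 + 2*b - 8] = 2*b + 2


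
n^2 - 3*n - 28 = (n - 7)*(n + 4)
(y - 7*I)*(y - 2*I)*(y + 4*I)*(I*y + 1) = I*y^4 + 6*y^3 + 17*I*y^2 + 78*y - 56*I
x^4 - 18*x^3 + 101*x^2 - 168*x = x*(x - 8)*(x - 7)*(x - 3)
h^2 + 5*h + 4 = (h + 1)*(h + 4)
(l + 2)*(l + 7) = l^2 + 9*l + 14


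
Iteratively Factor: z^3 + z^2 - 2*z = (z + 2)*(z^2 - z) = z*(z + 2)*(z - 1)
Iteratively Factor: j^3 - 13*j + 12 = (j + 4)*(j^2 - 4*j + 3) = (j - 1)*(j + 4)*(j - 3)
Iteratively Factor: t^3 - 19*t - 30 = (t + 3)*(t^2 - 3*t - 10) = (t - 5)*(t + 3)*(t + 2)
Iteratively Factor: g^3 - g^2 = (g - 1)*(g^2) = g*(g - 1)*(g)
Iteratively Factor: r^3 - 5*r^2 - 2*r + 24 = (r - 3)*(r^2 - 2*r - 8) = (r - 4)*(r - 3)*(r + 2)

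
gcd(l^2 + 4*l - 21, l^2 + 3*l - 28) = l + 7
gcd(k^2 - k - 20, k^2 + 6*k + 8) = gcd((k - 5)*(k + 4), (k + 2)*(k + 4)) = k + 4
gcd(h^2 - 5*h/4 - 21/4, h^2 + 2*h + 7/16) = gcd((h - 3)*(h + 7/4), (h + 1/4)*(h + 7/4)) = h + 7/4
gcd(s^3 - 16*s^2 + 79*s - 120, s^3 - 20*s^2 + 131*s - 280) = s^2 - 13*s + 40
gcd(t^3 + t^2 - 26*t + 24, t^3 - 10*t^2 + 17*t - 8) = t - 1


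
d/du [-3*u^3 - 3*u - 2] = -9*u^2 - 3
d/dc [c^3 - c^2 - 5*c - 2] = 3*c^2 - 2*c - 5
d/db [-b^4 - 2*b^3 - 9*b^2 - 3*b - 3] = -4*b^3 - 6*b^2 - 18*b - 3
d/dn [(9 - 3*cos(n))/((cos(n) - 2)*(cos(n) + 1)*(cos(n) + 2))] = 6*(-cos(n)^3 + 4*cos(n)^2 + 3*cos(n) - 8)*sin(n)/((cos(n) - 2)^2*(cos(n) + 1)^2*(cos(n) + 2)^2)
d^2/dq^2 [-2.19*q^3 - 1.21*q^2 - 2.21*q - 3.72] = -13.14*q - 2.42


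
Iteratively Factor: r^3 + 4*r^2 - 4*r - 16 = (r - 2)*(r^2 + 6*r + 8) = (r - 2)*(r + 2)*(r + 4)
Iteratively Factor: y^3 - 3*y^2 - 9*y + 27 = (y + 3)*(y^2 - 6*y + 9) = (y - 3)*(y + 3)*(y - 3)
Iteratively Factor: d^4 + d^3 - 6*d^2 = (d + 3)*(d^3 - 2*d^2) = d*(d + 3)*(d^2 - 2*d) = d*(d - 2)*(d + 3)*(d)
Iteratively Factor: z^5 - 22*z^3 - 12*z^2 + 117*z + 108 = (z - 4)*(z^4 + 4*z^3 - 6*z^2 - 36*z - 27) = (z - 4)*(z + 3)*(z^3 + z^2 - 9*z - 9) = (z - 4)*(z + 3)^2*(z^2 - 2*z - 3) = (z - 4)*(z + 1)*(z + 3)^2*(z - 3)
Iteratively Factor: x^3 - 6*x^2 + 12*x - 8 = (x - 2)*(x^2 - 4*x + 4) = (x - 2)^2*(x - 2)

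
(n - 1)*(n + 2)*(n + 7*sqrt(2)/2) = n^3 + n^2 + 7*sqrt(2)*n^2/2 - 2*n + 7*sqrt(2)*n/2 - 7*sqrt(2)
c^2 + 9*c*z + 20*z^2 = (c + 4*z)*(c + 5*z)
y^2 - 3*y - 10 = (y - 5)*(y + 2)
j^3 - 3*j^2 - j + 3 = (j - 3)*(j - 1)*(j + 1)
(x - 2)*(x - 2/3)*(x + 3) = x^3 + x^2/3 - 20*x/3 + 4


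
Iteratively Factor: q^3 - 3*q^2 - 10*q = (q + 2)*(q^2 - 5*q) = q*(q + 2)*(q - 5)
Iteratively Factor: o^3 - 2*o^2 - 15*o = (o - 5)*(o^2 + 3*o) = o*(o - 5)*(o + 3)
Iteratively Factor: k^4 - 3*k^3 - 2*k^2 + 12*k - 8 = (k + 2)*(k^3 - 5*k^2 + 8*k - 4) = (k - 2)*(k + 2)*(k^2 - 3*k + 2) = (k - 2)^2*(k + 2)*(k - 1)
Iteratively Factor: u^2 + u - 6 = (u - 2)*(u + 3)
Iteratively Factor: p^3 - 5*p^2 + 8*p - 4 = (p - 2)*(p^2 - 3*p + 2) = (p - 2)*(p - 1)*(p - 2)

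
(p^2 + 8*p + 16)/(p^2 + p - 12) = (p + 4)/(p - 3)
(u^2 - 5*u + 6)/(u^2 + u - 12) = (u - 2)/(u + 4)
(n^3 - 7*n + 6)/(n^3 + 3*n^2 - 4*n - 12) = (n - 1)/(n + 2)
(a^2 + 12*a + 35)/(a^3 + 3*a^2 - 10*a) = (a + 7)/(a*(a - 2))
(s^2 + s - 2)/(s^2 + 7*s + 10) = (s - 1)/(s + 5)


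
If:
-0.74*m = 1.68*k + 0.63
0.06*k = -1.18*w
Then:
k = -19.6666666666667*w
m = 44.6486486486486*w - 0.851351351351351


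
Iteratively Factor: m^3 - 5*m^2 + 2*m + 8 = (m - 2)*(m^2 - 3*m - 4) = (m - 4)*(m - 2)*(m + 1)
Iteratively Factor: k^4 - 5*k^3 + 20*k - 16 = (k - 2)*(k^3 - 3*k^2 - 6*k + 8) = (k - 2)*(k - 1)*(k^2 - 2*k - 8) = (k - 4)*(k - 2)*(k - 1)*(k + 2)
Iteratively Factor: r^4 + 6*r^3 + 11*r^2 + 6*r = (r + 1)*(r^3 + 5*r^2 + 6*r) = r*(r + 1)*(r^2 + 5*r + 6) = r*(r + 1)*(r + 2)*(r + 3)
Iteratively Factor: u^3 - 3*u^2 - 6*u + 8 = (u - 1)*(u^2 - 2*u - 8) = (u - 4)*(u - 1)*(u + 2)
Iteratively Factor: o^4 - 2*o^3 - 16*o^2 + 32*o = (o - 2)*(o^3 - 16*o) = o*(o - 2)*(o^2 - 16) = o*(o - 4)*(o - 2)*(o + 4)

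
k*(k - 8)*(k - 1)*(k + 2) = k^4 - 7*k^3 - 10*k^2 + 16*k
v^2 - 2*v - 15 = (v - 5)*(v + 3)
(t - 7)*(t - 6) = t^2 - 13*t + 42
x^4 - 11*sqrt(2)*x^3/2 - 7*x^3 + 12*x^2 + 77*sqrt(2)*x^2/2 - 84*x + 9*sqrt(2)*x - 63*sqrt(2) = (x - 7)*(x - 3*sqrt(2))^2*(x + sqrt(2)/2)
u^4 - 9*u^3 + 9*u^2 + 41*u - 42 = (u - 7)*(u - 3)*(u - 1)*(u + 2)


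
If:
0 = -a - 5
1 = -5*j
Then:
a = -5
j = -1/5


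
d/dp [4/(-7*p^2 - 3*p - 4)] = 4*(14*p + 3)/(7*p^2 + 3*p + 4)^2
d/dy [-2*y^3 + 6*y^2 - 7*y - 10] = -6*y^2 + 12*y - 7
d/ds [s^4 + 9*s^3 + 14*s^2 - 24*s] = 4*s^3 + 27*s^2 + 28*s - 24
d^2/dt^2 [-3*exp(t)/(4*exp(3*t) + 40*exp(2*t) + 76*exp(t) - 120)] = 3*(-2*(3*exp(2*t) + 20*exp(t) + 19)^2*exp(2*t) + (15*exp(2*t) + 80*exp(t) + 57)*(exp(3*t) + 10*exp(2*t) + 19*exp(t) - 30)*exp(t) - (exp(3*t) + 10*exp(2*t) + 19*exp(t) - 30)^2)*exp(t)/(4*(exp(3*t) + 10*exp(2*t) + 19*exp(t) - 30)^3)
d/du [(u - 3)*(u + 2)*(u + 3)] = 3*u^2 + 4*u - 9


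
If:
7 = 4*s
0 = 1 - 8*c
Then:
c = 1/8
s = 7/4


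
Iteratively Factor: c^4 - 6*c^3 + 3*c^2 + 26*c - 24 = (c - 1)*(c^3 - 5*c^2 - 2*c + 24) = (c - 1)*(c + 2)*(c^2 - 7*c + 12) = (c - 3)*(c - 1)*(c + 2)*(c - 4)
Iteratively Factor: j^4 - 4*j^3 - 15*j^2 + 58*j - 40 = (j - 1)*(j^3 - 3*j^2 - 18*j + 40) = (j - 1)*(j + 4)*(j^2 - 7*j + 10) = (j - 5)*(j - 1)*(j + 4)*(j - 2)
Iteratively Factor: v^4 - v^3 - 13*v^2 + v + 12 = (v + 1)*(v^3 - 2*v^2 - 11*v + 12) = (v - 1)*(v + 1)*(v^2 - v - 12) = (v - 4)*(v - 1)*(v + 1)*(v + 3)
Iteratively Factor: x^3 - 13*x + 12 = (x - 1)*(x^2 + x - 12) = (x - 3)*(x - 1)*(x + 4)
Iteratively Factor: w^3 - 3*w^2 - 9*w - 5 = (w - 5)*(w^2 + 2*w + 1) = (w - 5)*(w + 1)*(w + 1)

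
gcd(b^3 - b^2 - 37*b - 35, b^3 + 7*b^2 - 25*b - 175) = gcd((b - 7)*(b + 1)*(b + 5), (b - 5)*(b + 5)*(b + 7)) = b + 5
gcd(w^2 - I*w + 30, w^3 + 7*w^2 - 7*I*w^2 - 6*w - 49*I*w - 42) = w - 6*I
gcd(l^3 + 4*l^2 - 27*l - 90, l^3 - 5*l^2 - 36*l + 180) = l^2 + l - 30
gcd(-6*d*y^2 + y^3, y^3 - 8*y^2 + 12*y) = y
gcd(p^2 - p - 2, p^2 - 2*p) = p - 2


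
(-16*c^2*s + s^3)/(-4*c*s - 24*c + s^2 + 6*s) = s*(4*c + s)/(s + 6)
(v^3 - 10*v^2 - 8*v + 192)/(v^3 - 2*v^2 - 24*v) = (v - 8)/v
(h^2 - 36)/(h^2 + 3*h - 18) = (h - 6)/(h - 3)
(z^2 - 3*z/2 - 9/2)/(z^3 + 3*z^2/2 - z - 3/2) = (z - 3)/(z^2 - 1)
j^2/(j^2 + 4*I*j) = j/(j + 4*I)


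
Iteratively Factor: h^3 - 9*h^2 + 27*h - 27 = (h - 3)*(h^2 - 6*h + 9) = (h - 3)^2*(h - 3)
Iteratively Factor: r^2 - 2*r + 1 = (r - 1)*(r - 1)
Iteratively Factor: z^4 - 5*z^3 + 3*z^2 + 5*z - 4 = (z - 1)*(z^3 - 4*z^2 - z + 4) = (z - 1)^2*(z^2 - 3*z - 4) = (z - 1)^2*(z + 1)*(z - 4)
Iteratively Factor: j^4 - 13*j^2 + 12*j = (j + 4)*(j^3 - 4*j^2 + 3*j) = (j - 3)*(j + 4)*(j^2 - j) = (j - 3)*(j - 1)*(j + 4)*(j)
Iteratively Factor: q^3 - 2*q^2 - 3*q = (q)*(q^2 - 2*q - 3) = q*(q - 3)*(q + 1)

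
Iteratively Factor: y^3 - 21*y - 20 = (y + 1)*(y^2 - y - 20) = (y + 1)*(y + 4)*(y - 5)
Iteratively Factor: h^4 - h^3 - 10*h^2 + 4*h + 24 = (h + 2)*(h^3 - 3*h^2 - 4*h + 12) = (h - 3)*(h + 2)*(h^2 - 4) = (h - 3)*(h + 2)^2*(h - 2)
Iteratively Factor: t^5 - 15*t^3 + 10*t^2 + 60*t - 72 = (t - 2)*(t^4 + 2*t^3 - 11*t^2 - 12*t + 36) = (t - 2)^2*(t^3 + 4*t^2 - 3*t - 18) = (t - 2)^2*(t + 3)*(t^2 + t - 6) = (t - 2)^2*(t + 3)^2*(t - 2)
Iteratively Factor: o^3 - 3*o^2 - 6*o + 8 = (o - 4)*(o^2 + o - 2) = (o - 4)*(o - 1)*(o + 2)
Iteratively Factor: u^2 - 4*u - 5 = (u - 5)*(u + 1)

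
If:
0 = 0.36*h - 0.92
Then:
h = 2.56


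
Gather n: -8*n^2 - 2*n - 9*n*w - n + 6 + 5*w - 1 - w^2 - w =-8*n^2 + n*(-9*w - 3) - w^2 + 4*w + 5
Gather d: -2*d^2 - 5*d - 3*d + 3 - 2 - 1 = -2*d^2 - 8*d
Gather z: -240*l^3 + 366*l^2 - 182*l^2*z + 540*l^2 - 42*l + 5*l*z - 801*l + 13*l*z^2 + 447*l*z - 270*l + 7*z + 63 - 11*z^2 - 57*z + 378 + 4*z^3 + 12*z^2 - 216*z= -240*l^3 + 906*l^2 - 1113*l + 4*z^3 + z^2*(13*l + 1) + z*(-182*l^2 + 452*l - 266) + 441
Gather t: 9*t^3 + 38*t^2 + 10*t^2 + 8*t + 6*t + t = 9*t^3 + 48*t^2 + 15*t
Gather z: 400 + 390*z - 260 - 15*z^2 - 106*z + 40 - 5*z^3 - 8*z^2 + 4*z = -5*z^3 - 23*z^2 + 288*z + 180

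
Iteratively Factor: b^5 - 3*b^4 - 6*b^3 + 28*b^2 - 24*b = (b - 2)*(b^4 - b^3 - 8*b^2 + 12*b) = (b - 2)*(b + 3)*(b^3 - 4*b^2 + 4*b) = (b - 2)^2*(b + 3)*(b^2 - 2*b) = b*(b - 2)^2*(b + 3)*(b - 2)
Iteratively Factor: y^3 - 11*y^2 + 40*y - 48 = (y - 4)*(y^2 - 7*y + 12) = (y - 4)^2*(y - 3)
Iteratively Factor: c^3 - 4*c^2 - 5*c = (c + 1)*(c^2 - 5*c) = (c - 5)*(c + 1)*(c)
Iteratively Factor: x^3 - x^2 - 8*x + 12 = (x - 2)*(x^2 + x - 6) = (x - 2)*(x + 3)*(x - 2)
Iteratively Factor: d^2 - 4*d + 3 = (d - 3)*(d - 1)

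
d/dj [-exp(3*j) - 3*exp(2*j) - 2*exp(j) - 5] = (-3*exp(2*j) - 6*exp(j) - 2)*exp(j)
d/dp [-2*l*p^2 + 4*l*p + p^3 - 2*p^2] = -4*l*p + 4*l + 3*p^2 - 4*p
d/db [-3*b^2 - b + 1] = -6*b - 1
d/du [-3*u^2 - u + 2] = -6*u - 1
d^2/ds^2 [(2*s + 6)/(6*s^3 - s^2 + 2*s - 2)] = 4*(4*(s + 3)*(9*s^2 - s + 1)^2 + (-18*s^2 + 2*s - (s + 3)*(18*s - 1) - 2)*(6*s^3 - s^2 + 2*s - 2))/(6*s^3 - s^2 + 2*s - 2)^3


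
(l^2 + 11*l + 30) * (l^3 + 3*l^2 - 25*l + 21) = l^5 + 14*l^4 + 38*l^3 - 164*l^2 - 519*l + 630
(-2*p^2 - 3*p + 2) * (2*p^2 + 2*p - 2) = -4*p^4 - 10*p^3 + 2*p^2 + 10*p - 4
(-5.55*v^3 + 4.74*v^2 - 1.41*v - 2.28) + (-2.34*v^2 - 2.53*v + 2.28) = -5.55*v^3 + 2.4*v^2 - 3.94*v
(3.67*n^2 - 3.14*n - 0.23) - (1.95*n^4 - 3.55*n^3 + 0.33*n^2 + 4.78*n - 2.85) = -1.95*n^4 + 3.55*n^3 + 3.34*n^2 - 7.92*n + 2.62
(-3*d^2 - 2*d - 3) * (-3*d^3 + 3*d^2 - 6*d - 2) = 9*d^5 - 3*d^4 + 21*d^3 + 9*d^2 + 22*d + 6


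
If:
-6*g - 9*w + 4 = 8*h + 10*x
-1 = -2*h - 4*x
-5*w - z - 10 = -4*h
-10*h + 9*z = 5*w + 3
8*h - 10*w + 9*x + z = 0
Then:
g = -1244/15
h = 403/6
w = 496/15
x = -100/3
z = 280/3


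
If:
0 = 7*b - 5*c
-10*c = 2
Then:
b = -1/7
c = -1/5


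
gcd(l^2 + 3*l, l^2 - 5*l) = l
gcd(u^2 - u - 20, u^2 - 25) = u - 5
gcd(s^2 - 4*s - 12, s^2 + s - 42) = s - 6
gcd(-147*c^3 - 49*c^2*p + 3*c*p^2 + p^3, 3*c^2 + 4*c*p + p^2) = 3*c + p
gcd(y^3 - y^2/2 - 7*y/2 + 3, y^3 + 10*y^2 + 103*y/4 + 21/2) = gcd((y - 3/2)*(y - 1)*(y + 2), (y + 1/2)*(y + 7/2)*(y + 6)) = 1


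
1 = 1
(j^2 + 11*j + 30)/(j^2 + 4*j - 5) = (j + 6)/(j - 1)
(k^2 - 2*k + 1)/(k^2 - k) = (k - 1)/k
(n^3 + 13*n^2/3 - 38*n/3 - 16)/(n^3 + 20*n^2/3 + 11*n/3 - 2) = (3*n - 8)/(3*n - 1)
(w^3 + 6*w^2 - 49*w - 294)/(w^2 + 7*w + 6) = (w^2 - 49)/(w + 1)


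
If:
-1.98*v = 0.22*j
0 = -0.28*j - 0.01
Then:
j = -0.04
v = 0.00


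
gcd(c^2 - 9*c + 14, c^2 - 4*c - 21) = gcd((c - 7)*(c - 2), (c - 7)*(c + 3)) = c - 7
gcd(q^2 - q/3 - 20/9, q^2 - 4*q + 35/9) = q - 5/3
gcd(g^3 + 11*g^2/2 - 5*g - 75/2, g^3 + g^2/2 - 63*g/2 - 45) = g + 5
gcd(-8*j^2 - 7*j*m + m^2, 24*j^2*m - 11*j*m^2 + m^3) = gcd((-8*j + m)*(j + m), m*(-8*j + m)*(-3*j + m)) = 8*j - m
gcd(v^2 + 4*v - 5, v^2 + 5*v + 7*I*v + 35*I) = v + 5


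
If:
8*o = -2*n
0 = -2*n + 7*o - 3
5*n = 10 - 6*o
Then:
No Solution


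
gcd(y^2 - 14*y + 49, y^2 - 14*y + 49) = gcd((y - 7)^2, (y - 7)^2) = y^2 - 14*y + 49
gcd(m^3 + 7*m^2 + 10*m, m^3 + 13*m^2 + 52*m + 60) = m^2 + 7*m + 10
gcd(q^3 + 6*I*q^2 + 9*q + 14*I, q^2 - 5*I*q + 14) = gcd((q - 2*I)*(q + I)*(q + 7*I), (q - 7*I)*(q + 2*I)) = 1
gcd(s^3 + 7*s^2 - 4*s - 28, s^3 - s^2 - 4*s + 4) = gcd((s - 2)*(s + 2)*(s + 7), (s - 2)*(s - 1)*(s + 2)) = s^2 - 4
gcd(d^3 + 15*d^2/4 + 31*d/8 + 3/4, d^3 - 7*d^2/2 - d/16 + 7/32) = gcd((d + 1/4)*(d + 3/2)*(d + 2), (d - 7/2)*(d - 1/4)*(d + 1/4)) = d + 1/4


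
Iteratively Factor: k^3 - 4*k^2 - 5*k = (k)*(k^2 - 4*k - 5) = k*(k - 5)*(k + 1)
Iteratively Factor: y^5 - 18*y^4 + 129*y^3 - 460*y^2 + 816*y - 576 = (y - 3)*(y^4 - 15*y^3 + 84*y^2 - 208*y + 192) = (y - 4)*(y - 3)*(y^3 - 11*y^2 + 40*y - 48) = (y - 4)^2*(y - 3)*(y^2 - 7*y + 12) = (y - 4)^3*(y - 3)*(y - 3)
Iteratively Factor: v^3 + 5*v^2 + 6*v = (v + 2)*(v^2 + 3*v) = (v + 2)*(v + 3)*(v)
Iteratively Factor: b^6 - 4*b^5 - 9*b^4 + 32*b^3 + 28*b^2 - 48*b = (b + 2)*(b^5 - 6*b^4 + 3*b^3 + 26*b^2 - 24*b) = (b - 3)*(b + 2)*(b^4 - 3*b^3 - 6*b^2 + 8*b) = (b - 3)*(b - 1)*(b + 2)*(b^3 - 2*b^2 - 8*b) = (b - 4)*(b - 3)*(b - 1)*(b + 2)*(b^2 + 2*b) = (b - 4)*(b - 3)*(b - 1)*(b + 2)^2*(b)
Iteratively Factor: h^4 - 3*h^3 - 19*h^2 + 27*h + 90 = (h + 2)*(h^3 - 5*h^2 - 9*h + 45) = (h + 2)*(h + 3)*(h^2 - 8*h + 15) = (h - 3)*(h + 2)*(h + 3)*(h - 5)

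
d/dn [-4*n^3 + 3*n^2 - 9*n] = -12*n^2 + 6*n - 9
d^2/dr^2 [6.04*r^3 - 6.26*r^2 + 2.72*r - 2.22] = 36.24*r - 12.52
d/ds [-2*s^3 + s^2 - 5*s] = -6*s^2 + 2*s - 5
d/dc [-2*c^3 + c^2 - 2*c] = -6*c^2 + 2*c - 2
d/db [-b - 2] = -1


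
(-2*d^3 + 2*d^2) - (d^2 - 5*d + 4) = -2*d^3 + d^2 + 5*d - 4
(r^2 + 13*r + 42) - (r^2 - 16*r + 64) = 29*r - 22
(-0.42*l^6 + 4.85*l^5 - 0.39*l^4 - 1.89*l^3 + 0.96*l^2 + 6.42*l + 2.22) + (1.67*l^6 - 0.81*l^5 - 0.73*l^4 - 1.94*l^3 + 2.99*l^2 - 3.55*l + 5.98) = 1.25*l^6 + 4.04*l^5 - 1.12*l^4 - 3.83*l^3 + 3.95*l^2 + 2.87*l + 8.2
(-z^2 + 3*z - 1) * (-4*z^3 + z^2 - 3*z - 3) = 4*z^5 - 13*z^4 + 10*z^3 - 7*z^2 - 6*z + 3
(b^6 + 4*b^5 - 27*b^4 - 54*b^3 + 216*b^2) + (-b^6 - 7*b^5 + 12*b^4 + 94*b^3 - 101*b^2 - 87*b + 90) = -3*b^5 - 15*b^4 + 40*b^3 + 115*b^2 - 87*b + 90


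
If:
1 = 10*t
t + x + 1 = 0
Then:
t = 1/10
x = -11/10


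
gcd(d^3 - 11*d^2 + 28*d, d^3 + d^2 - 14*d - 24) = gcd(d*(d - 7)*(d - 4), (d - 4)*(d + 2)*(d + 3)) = d - 4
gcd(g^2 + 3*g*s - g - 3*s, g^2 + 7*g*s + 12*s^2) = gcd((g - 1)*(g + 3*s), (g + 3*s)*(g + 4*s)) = g + 3*s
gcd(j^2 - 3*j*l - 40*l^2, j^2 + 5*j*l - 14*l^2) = 1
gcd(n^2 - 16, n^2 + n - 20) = n - 4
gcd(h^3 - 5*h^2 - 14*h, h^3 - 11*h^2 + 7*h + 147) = h - 7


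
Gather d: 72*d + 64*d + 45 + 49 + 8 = 136*d + 102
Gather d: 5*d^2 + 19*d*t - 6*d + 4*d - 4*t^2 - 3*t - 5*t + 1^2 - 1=5*d^2 + d*(19*t - 2) - 4*t^2 - 8*t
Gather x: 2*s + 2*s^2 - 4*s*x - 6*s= 2*s^2 - 4*s*x - 4*s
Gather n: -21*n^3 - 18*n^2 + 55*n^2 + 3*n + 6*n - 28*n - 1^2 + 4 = -21*n^3 + 37*n^2 - 19*n + 3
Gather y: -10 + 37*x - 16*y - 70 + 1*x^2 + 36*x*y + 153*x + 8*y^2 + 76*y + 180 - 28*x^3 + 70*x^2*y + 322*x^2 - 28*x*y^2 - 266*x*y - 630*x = -28*x^3 + 323*x^2 - 440*x + y^2*(8 - 28*x) + y*(70*x^2 - 230*x + 60) + 100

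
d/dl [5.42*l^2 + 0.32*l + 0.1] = 10.84*l + 0.32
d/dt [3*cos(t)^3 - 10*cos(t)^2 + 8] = (20 - 9*cos(t))*sin(t)*cos(t)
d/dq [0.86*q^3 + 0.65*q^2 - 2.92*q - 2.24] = 2.58*q^2 + 1.3*q - 2.92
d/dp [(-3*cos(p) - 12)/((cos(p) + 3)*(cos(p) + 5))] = 3*(sin(p)^2 - 8*cos(p) - 18)*sin(p)/((cos(p) + 3)^2*(cos(p) + 5)^2)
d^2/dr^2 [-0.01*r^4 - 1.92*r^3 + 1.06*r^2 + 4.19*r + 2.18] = -0.12*r^2 - 11.52*r + 2.12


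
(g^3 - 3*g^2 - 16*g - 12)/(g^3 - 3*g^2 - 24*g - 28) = (g^2 - 5*g - 6)/(g^2 - 5*g - 14)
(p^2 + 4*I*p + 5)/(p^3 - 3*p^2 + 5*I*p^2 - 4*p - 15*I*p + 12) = (p^2 + 4*I*p + 5)/(p^3 + p^2*(-3 + 5*I) - p*(4 + 15*I) + 12)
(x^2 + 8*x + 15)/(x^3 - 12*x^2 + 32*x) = (x^2 + 8*x + 15)/(x*(x^2 - 12*x + 32))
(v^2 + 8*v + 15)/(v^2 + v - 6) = (v + 5)/(v - 2)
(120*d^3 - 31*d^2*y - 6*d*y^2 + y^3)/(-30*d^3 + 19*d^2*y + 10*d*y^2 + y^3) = (24*d^2 - 11*d*y + y^2)/(-6*d^2 + 5*d*y + y^2)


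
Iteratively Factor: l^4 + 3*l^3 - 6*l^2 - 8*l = (l)*(l^3 + 3*l^2 - 6*l - 8) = l*(l - 2)*(l^2 + 5*l + 4) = l*(l - 2)*(l + 4)*(l + 1)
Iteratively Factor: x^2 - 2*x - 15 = (x + 3)*(x - 5)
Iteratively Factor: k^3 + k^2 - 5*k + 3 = (k - 1)*(k^2 + 2*k - 3) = (k - 1)*(k + 3)*(k - 1)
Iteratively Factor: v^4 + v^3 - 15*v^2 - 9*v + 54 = (v + 3)*(v^3 - 2*v^2 - 9*v + 18) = (v - 3)*(v + 3)*(v^2 + v - 6) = (v - 3)*(v + 3)^2*(v - 2)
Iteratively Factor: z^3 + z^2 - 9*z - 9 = (z + 3)*(z^2 - 2*z - 3) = (z - 3)*(z + 3)*(z + 1)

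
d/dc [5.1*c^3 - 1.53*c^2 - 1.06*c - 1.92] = 15.3*c^2 - 3.06*c - 1.06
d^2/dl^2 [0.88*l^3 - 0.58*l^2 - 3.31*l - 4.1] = 5.28*l - 1.16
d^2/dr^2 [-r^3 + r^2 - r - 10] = 2 - 6*r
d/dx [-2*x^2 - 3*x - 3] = -4*x - 3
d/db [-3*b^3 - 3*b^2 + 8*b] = -9*b^2 - 6*b + 8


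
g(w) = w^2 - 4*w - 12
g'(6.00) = 8.00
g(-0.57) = -9.40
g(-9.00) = 105.00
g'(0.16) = -3.68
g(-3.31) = 12.20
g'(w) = 2*w - 4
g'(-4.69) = -13.38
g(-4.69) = 28.76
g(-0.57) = -9.40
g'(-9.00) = -22.00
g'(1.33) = -1.34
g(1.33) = -15.55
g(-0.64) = -9.03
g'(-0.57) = -5.14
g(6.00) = 0.00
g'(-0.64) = -5.28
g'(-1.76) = -7.52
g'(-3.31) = -10.62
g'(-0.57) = -5.14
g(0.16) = -12.61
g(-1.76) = -1.86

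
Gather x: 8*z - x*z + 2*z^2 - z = -x*z + 2*z^2 + 7*z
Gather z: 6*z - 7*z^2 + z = -7*z^2 + 7*z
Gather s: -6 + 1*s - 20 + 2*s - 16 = 3*s - 42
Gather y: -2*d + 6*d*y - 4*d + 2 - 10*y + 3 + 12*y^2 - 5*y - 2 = -6*d + 12*y^2 + y*(6*d - 15) + 3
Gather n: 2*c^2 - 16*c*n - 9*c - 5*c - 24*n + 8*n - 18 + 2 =2*c^2 - 14*c + n*(-16*c - 16) - 16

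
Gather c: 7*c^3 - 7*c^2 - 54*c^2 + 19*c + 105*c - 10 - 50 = 7*c^3 - 61*c^2 + 124*c - 60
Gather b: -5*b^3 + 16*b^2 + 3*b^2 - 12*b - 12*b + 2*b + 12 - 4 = -5*b^3 + 19*b^2 - 22*b + 8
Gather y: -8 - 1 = -9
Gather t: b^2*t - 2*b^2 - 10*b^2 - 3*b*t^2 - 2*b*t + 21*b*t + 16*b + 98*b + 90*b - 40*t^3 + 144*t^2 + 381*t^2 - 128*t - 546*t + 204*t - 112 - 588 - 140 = -12*b^2 + 204*b - 40*t^3 + t^2*(525 - 3*b) + t*(b^2 + 19*b - 470) - 840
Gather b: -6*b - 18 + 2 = -6*b - 16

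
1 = 1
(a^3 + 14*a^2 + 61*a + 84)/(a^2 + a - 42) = (a^2 + 7*a + 12)/(a - 6)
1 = 1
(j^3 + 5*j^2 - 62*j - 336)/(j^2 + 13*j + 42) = j - 8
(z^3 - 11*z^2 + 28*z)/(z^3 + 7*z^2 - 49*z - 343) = z*(z - 4)/(z^2 + 14*z + 49)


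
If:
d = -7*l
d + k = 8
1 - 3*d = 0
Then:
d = 1/3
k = 23/3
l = -1/21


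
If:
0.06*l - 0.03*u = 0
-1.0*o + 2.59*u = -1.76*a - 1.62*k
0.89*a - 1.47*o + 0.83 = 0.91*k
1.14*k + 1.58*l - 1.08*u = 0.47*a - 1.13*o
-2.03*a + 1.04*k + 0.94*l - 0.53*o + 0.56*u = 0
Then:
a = -0.15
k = -0.75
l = 0.47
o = 0.94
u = 0.94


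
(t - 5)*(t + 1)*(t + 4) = t^3 - 21*t - 20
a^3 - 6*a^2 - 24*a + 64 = (a - 8)*(a - 2)*(a + 4)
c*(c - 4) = c^2 - 4*c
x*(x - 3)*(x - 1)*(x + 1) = x^4 - 3*x^3 - x^2 + 3*x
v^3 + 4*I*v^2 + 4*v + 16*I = (v - 2*I)*(v + 2*I)*(v + 4*I)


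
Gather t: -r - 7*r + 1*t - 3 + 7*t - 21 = -8*r + 8*t - 24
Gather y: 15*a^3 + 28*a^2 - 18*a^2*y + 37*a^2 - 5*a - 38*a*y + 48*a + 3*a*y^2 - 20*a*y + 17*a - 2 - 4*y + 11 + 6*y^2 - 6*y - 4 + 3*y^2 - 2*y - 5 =15*a^3 + 65*a^2 + 60*a + y^2*(3*a + 9) + y*(-18*a^2 - 58*a - 12)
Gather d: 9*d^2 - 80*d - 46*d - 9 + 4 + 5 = 9*d^2 - 126*d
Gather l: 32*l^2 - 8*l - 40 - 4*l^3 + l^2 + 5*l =-4*l^3 + 33*l^2 - 3*l - 40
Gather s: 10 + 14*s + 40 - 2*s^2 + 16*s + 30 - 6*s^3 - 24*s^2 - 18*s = -6*s^3 - 26*s^2 + 12*s + 80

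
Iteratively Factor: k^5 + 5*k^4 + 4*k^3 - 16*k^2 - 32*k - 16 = (k + 1)*(k^4 + 4*k^3 - 16*k - 16) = (k + 1)*(k + 2)*(k^3 + 2*k^2 - 4*k - 8) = (k - 2)*(k + 1)*(k + 2)*(k^2 + 4*k + 4) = (k - 2)*(k + 1)*(k + 2)^2*(k + 2)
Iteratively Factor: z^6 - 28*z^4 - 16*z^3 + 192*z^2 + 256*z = (z - 4)*(z^5 + 4*z^4 - 12*z^3 - 64*z^2 - 64*z) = (z - 4)^2*(z^4 + 8*z^3 + 20*z^2 + 16*z) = z*(z - 4)^2*(z^3 + 8*z^2 + 20*z + 16) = z*(z - 4)^2*(z + 2)*(z^2 + 6*z + 8) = z*(z - 4)^2*(z + 2)*(z + 4)*(z + 2)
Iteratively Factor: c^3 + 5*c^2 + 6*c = (c + 2)*(c^2 + 3*c) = (c + 2)*(c + 3)*(c)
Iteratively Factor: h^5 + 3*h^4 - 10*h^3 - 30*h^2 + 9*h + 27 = (h - 3)*(h^4 + 6*h^3 + 8*h^2 - 6*h - 9) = (h - 3)*(h + 3)*(h^3 + 3*h^2 - h - 3) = (h - 3)*(h + 3)^2*(h^2 - 1) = (h - 3)*(h - 1)*(h + 3)^2*(h + 1)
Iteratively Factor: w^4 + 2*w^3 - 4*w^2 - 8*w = (w)*(w^3 + 2*w^2 - 4*w - 8) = w*(w + 2)*(w^2 - 4) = w*(w - 2)*(w + 2)*(w + 2)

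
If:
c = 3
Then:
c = 3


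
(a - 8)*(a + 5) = a^2 - 3*a - 40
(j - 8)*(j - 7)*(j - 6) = j^3 - 21*j^2 + 146*j - 336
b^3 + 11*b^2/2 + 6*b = b*(b + 3/2)*(b + 4)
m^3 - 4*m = m*(m - 2)*(m + 2)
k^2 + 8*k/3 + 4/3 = (k + 2/3)*(k + 2)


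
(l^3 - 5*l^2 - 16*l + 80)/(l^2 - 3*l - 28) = (l^2 - 9*l + 20)/(l - 7)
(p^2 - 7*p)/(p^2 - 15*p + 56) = p/(p - 8)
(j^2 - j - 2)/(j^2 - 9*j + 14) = (j + 1)/(j - 7)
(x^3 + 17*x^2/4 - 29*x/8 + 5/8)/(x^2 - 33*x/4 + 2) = (2*x^2 + 9*x - 5)/(2*(x - 8))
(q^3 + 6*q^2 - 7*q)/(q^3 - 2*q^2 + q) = (q + 7)/(q - 1)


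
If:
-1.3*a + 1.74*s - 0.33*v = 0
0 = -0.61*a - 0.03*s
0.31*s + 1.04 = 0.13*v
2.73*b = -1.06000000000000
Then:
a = -0.13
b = -0.39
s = 2.60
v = 14.19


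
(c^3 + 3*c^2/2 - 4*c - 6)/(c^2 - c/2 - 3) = c + 2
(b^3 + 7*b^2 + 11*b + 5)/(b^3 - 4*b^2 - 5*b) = (b^2 + 6*b + 5)/(b*(b - 5))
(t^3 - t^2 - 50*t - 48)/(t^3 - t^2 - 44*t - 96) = (t^2 + 7*t + 6)/(t^2 + 7*t + 12)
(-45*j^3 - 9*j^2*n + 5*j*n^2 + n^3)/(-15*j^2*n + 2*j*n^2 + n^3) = (3*j + n)/n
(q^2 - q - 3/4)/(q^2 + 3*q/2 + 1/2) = (q - 3/2)/(q + 1)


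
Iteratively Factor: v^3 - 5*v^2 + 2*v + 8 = (v + 1)*(v^2 - 6*v + 8) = (v - 4)*(v + 1)*(v - 2)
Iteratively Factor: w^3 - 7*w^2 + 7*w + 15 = (w - 5)*(w^2 - 2*w - 3) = (w - 5)*(w - 3)*(w + 1)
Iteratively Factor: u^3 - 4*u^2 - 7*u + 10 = (u + 2)*(u^2 - 6*u + 5) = (u - 1)*(u + 2)*(u - 5)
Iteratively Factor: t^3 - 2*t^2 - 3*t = (t + 1)*(t^2 - 3*t) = t*(t + 1)*(t - 3)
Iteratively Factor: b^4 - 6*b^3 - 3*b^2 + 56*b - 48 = (b + 3)*(b^3 - 9*b^2 + 24*b - 16) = (b - 4)*(b + 3)*(b^2 - 5*b + 4) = (b - 4)*(b - 1)*(b + 3)*(b - 4)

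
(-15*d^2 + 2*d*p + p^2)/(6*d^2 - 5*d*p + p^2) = (5*d + p)/(-2*d + p)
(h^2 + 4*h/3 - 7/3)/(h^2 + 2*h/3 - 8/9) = 3*(3*h^2 + 4*h - 7)/(9*h^2 + 6*h - 8)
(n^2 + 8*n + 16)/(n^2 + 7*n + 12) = (n + 4)/(n + 3)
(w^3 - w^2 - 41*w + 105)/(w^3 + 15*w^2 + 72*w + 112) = (w^2 - 8*w + 15)/(w^2 + 8*w + 16)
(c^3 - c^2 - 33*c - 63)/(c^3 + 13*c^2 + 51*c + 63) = (c - 7)/(c + 7)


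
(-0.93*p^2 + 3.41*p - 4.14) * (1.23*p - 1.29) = -1.1439*p^3 + 5.394*p^2 - 9.4911*p + 5.3406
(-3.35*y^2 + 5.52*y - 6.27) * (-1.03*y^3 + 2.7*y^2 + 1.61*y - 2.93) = 3.4505*y^5 - 14.7306*y^4 + 15.9686*y^3 + 1.7737*y^2 - 26.2683*y + 18.3711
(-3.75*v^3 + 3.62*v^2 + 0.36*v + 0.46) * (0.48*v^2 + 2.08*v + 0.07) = -1.8*v^5 - 6.0624*v^4 + 7.4399*v^3 + 1.223*v^2 + 0.982*v + 0.0322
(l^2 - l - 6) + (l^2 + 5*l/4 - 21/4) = 2*l^2 + l/4 - 45/4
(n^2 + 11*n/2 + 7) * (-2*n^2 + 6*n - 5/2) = -2*n^4 - 5*n^3 + 33*n^2/2 + 113*n/4 - 35/2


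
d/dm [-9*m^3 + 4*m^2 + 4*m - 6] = -27*m^2 + 8*m + 4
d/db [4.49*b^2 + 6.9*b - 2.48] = 8.98*b + 6.9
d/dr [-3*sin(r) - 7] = -3*cos(r)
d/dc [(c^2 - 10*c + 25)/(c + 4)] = (c^2 + 8*c - 65)/(c^2 + 8*c + 16)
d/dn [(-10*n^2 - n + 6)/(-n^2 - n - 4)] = (9*n^2 + 92*n + 10)/(n^4 + 2*n^3 + 9*n^2 + 8*n + 16)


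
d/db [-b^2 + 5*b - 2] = 5 - 2*b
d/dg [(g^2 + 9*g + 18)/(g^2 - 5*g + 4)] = 14*(-g^2 - 2*g + 9)/(g^4 - 10*g^3 + 33*g^2 - 40*g + 16)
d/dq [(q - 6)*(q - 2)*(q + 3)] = 3*q^2 - 10*q - 12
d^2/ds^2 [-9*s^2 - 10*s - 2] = -18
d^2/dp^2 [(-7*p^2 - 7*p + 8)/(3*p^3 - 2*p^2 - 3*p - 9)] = 2*(-63*p^6 - 189*p^5 + 369*p^4 - 1756*p^3 - 876*p^2 + 1170*p - 450)/(27*p^9 - 54*p^8 - 45*p^7 - 143*p^6 + 369*p^5 + 324*p^4 + 378*p^3 - 729*p^2 - 729*p - 729)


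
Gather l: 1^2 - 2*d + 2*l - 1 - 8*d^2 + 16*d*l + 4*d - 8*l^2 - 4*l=-8*d^2 + 2*d - 8*l^2 + l*(16*d - 2)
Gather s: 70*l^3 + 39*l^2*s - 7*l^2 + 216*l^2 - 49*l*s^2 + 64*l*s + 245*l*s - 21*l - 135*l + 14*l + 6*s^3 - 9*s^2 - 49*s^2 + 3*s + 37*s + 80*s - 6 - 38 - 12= 70*l^3 + 209*l^2 - 142*l + 6*s^3 + s^2*(-49*l - 58) + s*(39*l^2 + 309*l + 120) - 56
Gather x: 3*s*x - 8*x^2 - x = -8*x^2 + x*(3*s - 1)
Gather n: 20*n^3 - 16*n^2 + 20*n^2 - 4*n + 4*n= 20*n^3 + 4*n^2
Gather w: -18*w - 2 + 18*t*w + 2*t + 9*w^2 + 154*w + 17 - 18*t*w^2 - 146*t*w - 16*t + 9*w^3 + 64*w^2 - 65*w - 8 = -14*t + 9*w^3 + w^2*(73 - 18*t) + w*(71 - 128*t) + 7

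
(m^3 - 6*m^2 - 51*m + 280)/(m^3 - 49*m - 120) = (m^2 + 2*m - 35)/(m^2 + 8*m + 15)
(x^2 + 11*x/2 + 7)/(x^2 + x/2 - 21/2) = (x + 2)/(x - 3)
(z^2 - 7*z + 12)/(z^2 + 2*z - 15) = (z - 4)/(z + 5)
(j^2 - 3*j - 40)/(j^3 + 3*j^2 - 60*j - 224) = (j + 5)/(j^2 + 11*j + 28)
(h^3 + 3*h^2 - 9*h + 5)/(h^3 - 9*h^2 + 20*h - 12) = (h^2 + 4*h - 5)/(h^2 - 8*h + 12)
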